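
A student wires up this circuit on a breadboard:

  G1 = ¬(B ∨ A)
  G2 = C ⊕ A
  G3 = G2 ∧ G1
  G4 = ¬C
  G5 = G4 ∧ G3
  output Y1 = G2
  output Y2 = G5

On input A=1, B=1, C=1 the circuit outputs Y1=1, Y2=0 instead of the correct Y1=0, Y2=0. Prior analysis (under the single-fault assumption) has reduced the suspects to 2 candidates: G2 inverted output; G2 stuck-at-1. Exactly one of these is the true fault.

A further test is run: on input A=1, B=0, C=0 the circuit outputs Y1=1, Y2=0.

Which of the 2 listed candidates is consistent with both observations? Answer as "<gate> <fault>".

G2 stuck-at-1

Evaluate each candidate on input A=1, B=0, C=0:
  G2 inverted output: G1=0, G2=0 [inverted output], G3=0, G4=1, G5=0 → Y1=0, Y2=0 — eliminated
  G2 stuck-at-1: G1=0, G2=1 [stuck-at-1], G3=0, G4=1, G5=0 → Y1=1, Y2=0 — matches
Only G2 stuck-at-1 reproduces the observed Y1=1, Y2=0.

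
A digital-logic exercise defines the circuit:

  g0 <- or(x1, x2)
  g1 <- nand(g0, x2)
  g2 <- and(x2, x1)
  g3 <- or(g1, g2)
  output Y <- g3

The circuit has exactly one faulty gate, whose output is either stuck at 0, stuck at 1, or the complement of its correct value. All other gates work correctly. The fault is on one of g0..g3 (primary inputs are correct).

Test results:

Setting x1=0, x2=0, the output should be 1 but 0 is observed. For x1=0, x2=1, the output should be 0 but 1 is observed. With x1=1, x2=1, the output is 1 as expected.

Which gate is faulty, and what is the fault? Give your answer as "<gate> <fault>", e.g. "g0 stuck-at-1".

g1 inverted output

Fault-free values for test 1 (x1=0, x2=0): g0=0, g1=1, g2=0, g3=1, giving Y=1. Observed 0.
Test 1: faults giving observed 0 are {g1 stuck-at-0, g1 inverted output, g3 stuck-at-0, g3 inverted output}.
Test 2 (x1=0, x2=1): fault-free g0=1, g1=0, g2=0, g3=0 → 0; observed 1. Eliminates g1 stuck-at-0, g3 stuck-at-0.
Test 3 (x1=1, x2=1): fault-free g0=1, g1=0, g2=1, g3=1 → 1; observed 1. Eliminates g3 inverted output.
Only g1 inverted output is consistent with every test.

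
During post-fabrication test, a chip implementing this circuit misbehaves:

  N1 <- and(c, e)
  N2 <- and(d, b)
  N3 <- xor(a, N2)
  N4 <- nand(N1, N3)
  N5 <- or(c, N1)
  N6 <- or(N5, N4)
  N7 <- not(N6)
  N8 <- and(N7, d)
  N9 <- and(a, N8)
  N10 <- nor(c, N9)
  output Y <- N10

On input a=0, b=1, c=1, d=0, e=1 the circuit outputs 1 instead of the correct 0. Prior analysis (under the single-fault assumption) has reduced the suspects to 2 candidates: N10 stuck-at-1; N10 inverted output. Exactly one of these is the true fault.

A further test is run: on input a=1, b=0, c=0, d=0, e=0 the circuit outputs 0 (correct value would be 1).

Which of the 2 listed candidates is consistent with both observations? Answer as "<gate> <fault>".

Evaluate each candidate on input a=1, b=0, c=0, d=0, e=0:
  N10 stuck-at-1: N1=0, N2=0, N3=1, N4=1, N5=0, N6=1, N7=0, N8=0, N9=0, N10=1 [stuck-at-1] → 1 — eliminated
  N10 inverted output: N1=0, N2=0, N3=1, N4=1, N5=0, N6=1, N7=0, N8=0, N9=0, N10=0 [inverted output] → 0 — matches
Only N10 inverted output reproduces the observed 0.

N10 inverted output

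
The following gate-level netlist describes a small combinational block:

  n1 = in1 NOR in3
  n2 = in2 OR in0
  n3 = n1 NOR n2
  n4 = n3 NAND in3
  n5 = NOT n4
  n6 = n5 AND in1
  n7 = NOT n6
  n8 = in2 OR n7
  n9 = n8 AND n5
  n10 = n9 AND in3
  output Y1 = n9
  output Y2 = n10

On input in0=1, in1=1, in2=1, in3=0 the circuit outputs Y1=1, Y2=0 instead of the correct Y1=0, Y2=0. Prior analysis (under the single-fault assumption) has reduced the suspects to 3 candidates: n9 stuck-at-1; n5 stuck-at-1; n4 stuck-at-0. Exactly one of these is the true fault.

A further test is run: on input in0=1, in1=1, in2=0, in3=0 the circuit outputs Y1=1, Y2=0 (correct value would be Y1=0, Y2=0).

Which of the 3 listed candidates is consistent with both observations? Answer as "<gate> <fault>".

Evaluate each candidate on input in0=1, in1=1, in2=0, in3=0:
  n9 stuck-at-1: n1=0, n2=1, n3=0, n4=1, n5=0, n6=0, n7=1, n8=1, n9=1 [stuck-at-1], n10=0 → Y1=1, Y2=0 — matches
  n5 stuck-at-1: n1=0, n2=1, n3=0, n4=1, n5=1 [stuck-at-1], n6=1, n7=0, n8=0, n9=0, n10=0 → Y1=0, Y2=0 — eliminated
  n4 stuck-at-0: n1=0, n2=1, n3=0, n4=0 [stuck-at-0], n5=1, n6=1, n7=0, n8=0, n9=0, n10=0 → Y1=0, Y2=0 — eliminated
Only n9 stuck-at-1 reproduces the observed Y1=1, Y2=0.

n9 stuck-at-1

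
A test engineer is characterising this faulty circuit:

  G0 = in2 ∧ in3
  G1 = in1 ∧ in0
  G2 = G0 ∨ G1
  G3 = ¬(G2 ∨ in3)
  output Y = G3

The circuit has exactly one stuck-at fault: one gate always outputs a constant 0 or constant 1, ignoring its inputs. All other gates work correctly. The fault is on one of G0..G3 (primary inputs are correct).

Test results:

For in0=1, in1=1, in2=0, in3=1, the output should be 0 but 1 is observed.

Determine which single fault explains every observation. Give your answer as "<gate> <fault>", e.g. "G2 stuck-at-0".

G3 stuck-at-1

Fault-free values for test 1 (in0=1, in1=1, in2=0, in3=1): G0=0, G1=1, G2=1, G3=0, giving Y=0. Observed 1.
Test 1: faults giving observed 1 are {G3 stuck-at-1}.
Only G3 stuck-at-1 is consistent with every test.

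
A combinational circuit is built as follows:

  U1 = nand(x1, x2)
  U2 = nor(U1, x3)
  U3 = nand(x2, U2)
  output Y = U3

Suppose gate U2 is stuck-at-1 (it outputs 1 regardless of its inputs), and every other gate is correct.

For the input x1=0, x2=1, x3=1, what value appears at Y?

0

Propagate with U2 forced: U1=1, U2=1 [stuck-at-1], U3=0.
So Y = 0. (Without the fault it would be 1.)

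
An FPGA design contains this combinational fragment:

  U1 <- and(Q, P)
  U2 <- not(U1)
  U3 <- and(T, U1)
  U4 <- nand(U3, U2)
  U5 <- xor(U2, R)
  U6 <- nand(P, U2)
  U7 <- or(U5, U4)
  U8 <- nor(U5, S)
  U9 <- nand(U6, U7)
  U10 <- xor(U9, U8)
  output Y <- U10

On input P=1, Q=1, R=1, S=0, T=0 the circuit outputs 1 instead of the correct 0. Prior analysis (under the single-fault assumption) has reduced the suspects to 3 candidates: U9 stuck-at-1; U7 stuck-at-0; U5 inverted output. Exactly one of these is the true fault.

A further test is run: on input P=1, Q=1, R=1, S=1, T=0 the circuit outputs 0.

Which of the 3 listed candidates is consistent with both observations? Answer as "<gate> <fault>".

U5 inverted output

Evaluate each candidate on input P=1, Q=1, R=1, S=1, T=0:
  U9 stuck-at-1: U1=1, U2=0, U3=0, U4=1, U5=1, U6=1, U7=1, U8=0, U9=1 [stuck-at-1], U10=1 → 1 — eliminated
  U7 stuck-at-0: U1=1, U2=0, U3=0, U4=1, U5=1, U6=1, U7=0 [stuck-at-0], U8=0, U9=1, U10=1 → 1 — eliminated
  U5 inverted output: U1=1, U2=0, U3=0, U4=1, U5=0 [inverted output], U6=1, U7=1, U8=0, U9=0, U10=0 → 0 — matches
Only U5 inverted output reproduces the observed 0.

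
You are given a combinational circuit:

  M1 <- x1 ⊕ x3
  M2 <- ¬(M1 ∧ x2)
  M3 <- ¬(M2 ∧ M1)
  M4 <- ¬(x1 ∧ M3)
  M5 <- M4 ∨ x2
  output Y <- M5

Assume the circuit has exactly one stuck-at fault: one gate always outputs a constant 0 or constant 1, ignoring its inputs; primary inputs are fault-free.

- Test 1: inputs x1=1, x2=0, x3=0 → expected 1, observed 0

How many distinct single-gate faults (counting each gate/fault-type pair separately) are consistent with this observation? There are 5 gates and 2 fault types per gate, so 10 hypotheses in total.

Fault-free: M1=1, M2=1, M3=0, M4=1, M5=1 → 1. Observed 0.
  M1 stuck-at-0: output 0 ✓
  M1 stuck-at-1: output 1 ✗
  M2 stuck-at-0: output 0 ✓
  M2 stuck-at-1: output 1 ✗
  M3 stuck-at-0: output 1 ✗
  M3 stuck-at-1: output 0 ✓
  M4 stuck-at-0: output 0 ✓
  M4 stuck-at-1: output 1 ✗
  M5 stuck-at-0: output 0 ✓
  M5 stuck-at-1: output 1 ✗
Consistent faults: {M1 stuck-at-0, M2 stuck-at-0, M3 stuck-at-1, M4 stuck-at-0, M5 stuck-at-0} — 5 in all.

5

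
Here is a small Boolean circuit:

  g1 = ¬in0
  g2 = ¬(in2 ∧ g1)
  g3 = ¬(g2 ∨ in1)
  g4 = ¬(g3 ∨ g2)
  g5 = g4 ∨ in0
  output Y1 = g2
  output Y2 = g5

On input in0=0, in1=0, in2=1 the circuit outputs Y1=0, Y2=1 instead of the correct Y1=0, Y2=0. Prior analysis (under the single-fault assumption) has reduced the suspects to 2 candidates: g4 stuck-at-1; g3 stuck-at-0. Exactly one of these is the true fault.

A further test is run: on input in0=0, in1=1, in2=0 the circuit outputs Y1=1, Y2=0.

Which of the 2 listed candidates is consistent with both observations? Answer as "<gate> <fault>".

g3 stuck-at-0

Evaluate each candidate on input in0=0, in1=1, in2=0:
  g4 stuck-at-1: g1=1, g2=1, g3=0, g4=1 [stuck-at-1], g5=1 → Y1=1, Y2=1 — eliminated
  g3 stuck-at-0: g1=1, g2=1, g3=0 [stuck-at-0], g4=0, g5=0 → Y1=1, Y2=0 — matches
Only g3 stuck-at-0 reproduces the observed Y1=1, Y2=0.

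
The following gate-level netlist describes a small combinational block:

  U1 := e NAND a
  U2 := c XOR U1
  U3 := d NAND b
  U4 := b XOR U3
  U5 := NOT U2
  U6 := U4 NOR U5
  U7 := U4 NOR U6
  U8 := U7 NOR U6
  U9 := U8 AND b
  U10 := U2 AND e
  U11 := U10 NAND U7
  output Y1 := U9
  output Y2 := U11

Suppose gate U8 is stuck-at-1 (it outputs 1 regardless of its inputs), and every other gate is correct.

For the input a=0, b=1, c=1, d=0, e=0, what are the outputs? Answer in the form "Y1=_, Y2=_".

Y1=1, Y2=1

Propagate with U8 forced: U1=1, U2=0, U3=1, U4=0, U5=1, U6=0, U7=1, U8=1 [stuck-at-1], U9=1, U10=0, U11=1.
So the outputs are Y1=1, Y2=1. (Without the fault they would be Y1=0, Y2=1.)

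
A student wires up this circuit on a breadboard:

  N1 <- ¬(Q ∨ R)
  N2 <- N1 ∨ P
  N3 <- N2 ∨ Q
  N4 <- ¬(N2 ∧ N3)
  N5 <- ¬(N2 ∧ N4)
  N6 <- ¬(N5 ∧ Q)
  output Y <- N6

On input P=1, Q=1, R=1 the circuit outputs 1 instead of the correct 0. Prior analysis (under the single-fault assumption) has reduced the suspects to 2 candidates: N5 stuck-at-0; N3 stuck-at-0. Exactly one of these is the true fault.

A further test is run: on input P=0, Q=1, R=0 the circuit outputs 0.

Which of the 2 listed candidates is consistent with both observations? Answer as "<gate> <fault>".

N3 stuck-at-0

Evaluate each candidate on input P=0, Q=1, R=0:
  N5 stuck-at-0: N1=0, N2=0, N3=1, N4=1, N5=0 [stuck-at-0], N6=1 → 1 — eliminated
  N3 stuck-at-0: N1=0, N2=0, N3=0 [stuck-at-0], N4=1, N5=1, N6=0 → 0 — matches
Only N3 stuck-at-0 reproduces the observed 0.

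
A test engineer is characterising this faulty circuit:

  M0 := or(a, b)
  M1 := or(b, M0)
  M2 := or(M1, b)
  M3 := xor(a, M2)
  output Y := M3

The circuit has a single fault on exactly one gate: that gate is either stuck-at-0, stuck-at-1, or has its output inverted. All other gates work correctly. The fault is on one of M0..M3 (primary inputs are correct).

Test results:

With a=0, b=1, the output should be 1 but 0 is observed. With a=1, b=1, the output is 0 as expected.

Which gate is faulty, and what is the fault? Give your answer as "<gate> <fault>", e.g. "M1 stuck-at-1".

Fault-free values for test 1 (a=0, b=1): M0=1, M1=1, M2=1, M3=1, giving Y=1. Observed 0.
Test 1: faults giving observed 0 are {M2 stuck-at-0, M2 inverted output, M3 stuck-at-0, M3 inverted output}.
Test 2 (a=1, b=1): fault-free M0=1, M1=1, M2=1, M3=0 → 0; observed 0. Eliminates M2 stuck-at-0, M2 inverted output, M3 inverted output.
Only M3 stuck-at-0 is consistent with every test.

M3 stuck-at-0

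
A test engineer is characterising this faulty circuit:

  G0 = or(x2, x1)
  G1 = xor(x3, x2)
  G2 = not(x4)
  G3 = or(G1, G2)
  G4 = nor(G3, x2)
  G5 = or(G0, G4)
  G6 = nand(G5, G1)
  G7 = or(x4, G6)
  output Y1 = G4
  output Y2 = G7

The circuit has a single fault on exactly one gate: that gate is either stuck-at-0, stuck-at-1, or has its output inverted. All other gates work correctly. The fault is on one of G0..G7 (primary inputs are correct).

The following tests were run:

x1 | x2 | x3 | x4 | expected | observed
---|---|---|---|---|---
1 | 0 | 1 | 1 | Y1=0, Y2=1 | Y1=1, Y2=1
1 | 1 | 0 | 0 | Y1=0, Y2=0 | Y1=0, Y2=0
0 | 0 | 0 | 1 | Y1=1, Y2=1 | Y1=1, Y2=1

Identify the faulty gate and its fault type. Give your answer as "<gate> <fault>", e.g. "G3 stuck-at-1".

G3 stuck-at-0

Fault-free values for test 1 (x1=1, x2=0, x3=1, x4=1): G0=1, G1=1, G2=0, G3=1, G4=0, G5=1, G6=0, G7=1, giving Y1=0, Y2=1. Observed Y1=1, Y2=1.
Test 1: faults giving observed Y1=1, Y2=1 are {G1 stuck-at-0, G1 inverted output, G3 stuck-at-0, G3 inverted output, G4 stuck-at-1, G4 inverted output}.
Test 2 (x1=1, x2=1, x3=0, x4=0): fault-free G0=1, G1=1, G2=1, G3=1, G4=0, G5=1, G6=0, G7=0 → Y1=0, Y2=0; observed Y1=0, Y2=0. Eliminates G1 stuck-at-0, G1 inverted output, G4 stuck-at-1, G4 inverted output.
Test 3 (x1=0, x2=0, x3=0, x4=1): fault-free G0=0, G1=0, G2=0, G3=0, G4=1, G5=1, G6=1, G7=1 → Y1=1, Y2=1; observed Y1=1, Y2=1. Eliminates G3 inverted output.
Only G3 stuck-at-0 is consistent with every test.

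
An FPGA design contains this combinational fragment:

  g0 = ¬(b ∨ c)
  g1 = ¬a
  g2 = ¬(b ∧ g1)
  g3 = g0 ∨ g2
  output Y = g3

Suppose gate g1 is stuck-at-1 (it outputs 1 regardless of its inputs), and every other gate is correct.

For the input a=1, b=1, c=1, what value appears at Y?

Propagate with g1 forced: g0=0, g1=1 [stuck-at-1], g2=0, g3=0.
So Y = 0. (Without the fault it would be 1.)

0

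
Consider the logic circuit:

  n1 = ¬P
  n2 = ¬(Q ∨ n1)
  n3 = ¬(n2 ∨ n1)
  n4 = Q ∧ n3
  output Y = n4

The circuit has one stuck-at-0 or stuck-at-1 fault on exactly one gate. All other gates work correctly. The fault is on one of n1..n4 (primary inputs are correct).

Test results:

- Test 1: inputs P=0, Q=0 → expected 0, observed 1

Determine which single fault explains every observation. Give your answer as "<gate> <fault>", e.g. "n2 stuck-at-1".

Fault-free values for test 1 (P=0, Q=0): n1=1, n2=0, n3=0, n4=0, giving Y=0. Observed 1.
Test 1: faults giving observed 1 are {n4 stuck-at-1}.
Only n4 stuck-at-1 is consistent with every test.

n4 stuck-at-1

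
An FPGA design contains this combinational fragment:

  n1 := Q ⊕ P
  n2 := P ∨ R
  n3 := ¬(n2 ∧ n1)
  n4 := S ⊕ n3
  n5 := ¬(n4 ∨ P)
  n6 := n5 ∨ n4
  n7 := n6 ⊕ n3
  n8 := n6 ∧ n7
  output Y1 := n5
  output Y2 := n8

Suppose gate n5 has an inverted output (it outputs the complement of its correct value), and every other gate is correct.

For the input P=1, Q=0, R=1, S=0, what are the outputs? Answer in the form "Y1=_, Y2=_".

Propagate with n5 forced: n1=1, n2=1, n3=0, n4=0, n5=1 [inverted output], n6=1, n7=1, n8=1.
So the outputs are Y1=1, Y2=1. (Without the fault they would be Y1=0, Y2=0.)

Y1=1, Y2=1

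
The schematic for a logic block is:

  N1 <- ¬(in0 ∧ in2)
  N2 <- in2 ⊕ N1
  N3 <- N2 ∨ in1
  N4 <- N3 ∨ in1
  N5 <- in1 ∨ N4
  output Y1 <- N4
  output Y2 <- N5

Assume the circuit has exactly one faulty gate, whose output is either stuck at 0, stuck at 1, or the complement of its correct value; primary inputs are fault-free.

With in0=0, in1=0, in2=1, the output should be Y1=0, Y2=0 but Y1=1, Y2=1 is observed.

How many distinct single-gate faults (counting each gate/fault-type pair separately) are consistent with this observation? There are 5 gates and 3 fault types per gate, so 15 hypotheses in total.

8

Fault-free: N1=1, N2=0, N3=0, N4=0, N5=0 → Y1=0, Y2=0. Observed Y1=1, Y2=1.
  N1: stuck-at-0, inverted output ✓; others ✗
  N2: stuck-at-1, inverted output ✓; others ✗
  N3: stuck-at-1, inverted output ✓; others ✗
  N4: stuck-at-1, inverted output ✓; others ✗
  N5: none of the 3 fault types match ✗
Consistent faults: {N1 stuck-at-0, N1 inverted output, N2 stuck-at-1, N2 inverted output, N3 stuck-at-1, N3 inverted output, N4 stuck-at-1, N4 inverted output} — 8 in all.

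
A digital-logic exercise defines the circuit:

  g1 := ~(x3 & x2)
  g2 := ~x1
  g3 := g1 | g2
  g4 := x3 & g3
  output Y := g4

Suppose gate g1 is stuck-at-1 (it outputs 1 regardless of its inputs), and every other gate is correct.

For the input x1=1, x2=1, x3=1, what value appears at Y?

Propagate with g1 forced: g1=1 [stuck-at-1], g2=0, g3=1, g4=1.
So Y = 1. (Without the fault it would be 0.)

1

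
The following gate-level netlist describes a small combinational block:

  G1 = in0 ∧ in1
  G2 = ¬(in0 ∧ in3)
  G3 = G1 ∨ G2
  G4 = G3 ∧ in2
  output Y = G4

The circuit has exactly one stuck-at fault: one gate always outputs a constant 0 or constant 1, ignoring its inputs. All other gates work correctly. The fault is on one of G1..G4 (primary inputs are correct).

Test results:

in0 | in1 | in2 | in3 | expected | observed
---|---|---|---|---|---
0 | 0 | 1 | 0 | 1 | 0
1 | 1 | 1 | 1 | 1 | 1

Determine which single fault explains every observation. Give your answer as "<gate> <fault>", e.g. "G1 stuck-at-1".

Fault-free values for test 1 (in0=0, in1=0, in2=1, in3=0): G1=0, G2=1, G3=1, G4=1, giving Y=1. Observed 0.
Test 1: faults giving observed 0 are {G2 stuck-at-0, G3 stuck-at-0, G4 stuck-at-0}.
Test 2 (in0=1, in1=1, in2=1, in3=1): fault-free G1=1, G2=0, G3=1, G4=1 → 1; observed 1. Eliminates G3 stuck-at-0, G4 stuck-at-0.
Only G2 stuck-at-0 is consistent with every test.

G2 stuck-at-0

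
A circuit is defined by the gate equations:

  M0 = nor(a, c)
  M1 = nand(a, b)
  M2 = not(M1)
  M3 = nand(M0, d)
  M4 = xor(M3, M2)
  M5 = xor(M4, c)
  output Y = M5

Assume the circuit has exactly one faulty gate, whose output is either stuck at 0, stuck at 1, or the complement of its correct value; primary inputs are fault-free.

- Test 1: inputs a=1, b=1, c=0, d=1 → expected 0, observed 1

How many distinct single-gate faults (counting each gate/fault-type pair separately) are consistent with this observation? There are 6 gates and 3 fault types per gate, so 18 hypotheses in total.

Fault-free: M0=0, M1=0, M2=1, M3=1, M4=0, M5=0 → 0. Observed 1.
  M0: stuck-at-1, inverted output ✓; others ✗
  M1: stuck-at-1, inverted output ✓; others ✗
  M2: stuck-at-0, inverted output ✓; others ✗
  M3: stuck-at-0, inverted output ✓; others ✗
  M4: stuck-at-1, inverted output ✓; others ✗
  M5: stuck-at-1, inverted output ✓; others ✗
Consistent faults: {M0 stuck-at-1, M0 inverted output, M1 stuck-at-1, M1 inverted output, M2 stuck-at-0, M2 inverted output, M3 stuck-at-0, M3 inverted output, M4 stuck-at-1, M4 inverted output, M5 stuck-at-1, M5 inverted output} — 12 in all.

12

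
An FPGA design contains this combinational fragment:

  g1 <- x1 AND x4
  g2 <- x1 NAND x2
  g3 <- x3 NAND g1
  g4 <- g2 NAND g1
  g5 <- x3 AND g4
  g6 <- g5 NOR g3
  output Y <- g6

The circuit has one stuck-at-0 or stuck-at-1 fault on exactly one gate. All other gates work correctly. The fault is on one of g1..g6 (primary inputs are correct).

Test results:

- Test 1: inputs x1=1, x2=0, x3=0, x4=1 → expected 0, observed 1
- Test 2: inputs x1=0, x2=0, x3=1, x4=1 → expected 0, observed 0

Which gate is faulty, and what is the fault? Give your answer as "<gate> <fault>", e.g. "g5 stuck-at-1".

g3 stuck-at-0

Fault-free values for test 1 (x1=1, x2=0, x3=0, x4=1): g1=1, g2=1, g3=1, g4=0, g5=0, g6=0, giving Y=0. Observed 1.
Test 1: faults giving observed 1 are {g3 stuck-at-0, g6 stuck-at-1}.
Test 2 (x1=0, x2=0, x3=1, x4=1): fault-free g1=0, g2=1, g3=1, g4=1, g5=1, g6=0 → 0; observed 0. Eliminates g6 stuck-at-1.
Only g3 stuck-at-0 is consistent with every test.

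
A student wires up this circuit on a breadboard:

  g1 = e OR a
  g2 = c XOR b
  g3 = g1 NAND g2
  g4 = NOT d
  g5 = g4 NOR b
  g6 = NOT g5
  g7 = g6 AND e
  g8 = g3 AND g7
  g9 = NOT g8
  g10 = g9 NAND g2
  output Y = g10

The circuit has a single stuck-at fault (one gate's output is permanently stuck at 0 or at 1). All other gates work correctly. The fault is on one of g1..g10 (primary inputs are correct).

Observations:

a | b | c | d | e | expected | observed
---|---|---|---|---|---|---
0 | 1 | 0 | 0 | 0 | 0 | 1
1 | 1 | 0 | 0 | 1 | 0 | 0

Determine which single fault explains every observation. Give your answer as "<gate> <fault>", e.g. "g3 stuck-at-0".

g7 stuck-at-1

Fault-free values for test 1 (a=0, b=1, c=0, d=0, e=0): g1=0, g2=1, g3=1, g4=1, g5=0, g6=1, g7=0, g8=0, g9=1, g10=0, giving Y=0. Observed 1.
Test 1: faults giving observed 1 are {g2 stuck-at-0, g7 stuck-at-1, g8 stuck-at-1, g9 stuck-at-0, g10 stuck-at-1}.
Test 2 (a=1, b=1, c=0, d=0, e=1): fault-free g1=1, g2=1, g3=0, g4=1, g5=0, g6=1, g7=1, g8=0, g9=1, g10=0 → 0; observed 0. Eliminates g2 stuck-at-0, g8 stuck-at-1, g9 stuck-at-0, g10 stuck-at-1.
Only g7 stuck-at-1 is consistent with every test.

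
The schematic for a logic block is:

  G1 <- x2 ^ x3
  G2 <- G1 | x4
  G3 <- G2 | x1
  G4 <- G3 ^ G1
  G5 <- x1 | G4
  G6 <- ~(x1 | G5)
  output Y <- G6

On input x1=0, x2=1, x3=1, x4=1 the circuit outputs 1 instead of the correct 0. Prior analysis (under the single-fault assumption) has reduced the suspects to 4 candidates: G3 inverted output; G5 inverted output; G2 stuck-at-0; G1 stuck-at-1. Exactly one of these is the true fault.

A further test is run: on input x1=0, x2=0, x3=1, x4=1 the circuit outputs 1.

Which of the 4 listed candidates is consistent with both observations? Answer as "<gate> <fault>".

Evaluate each candidate on input x1=0, x2=0, x3=1, x4=1:
  G3 inverted output: G1=1, G2=1, G3=0 [inverted output], G4=1, G5=1, G6=0 → 0 — eliminated
  G5 inverted output: G1=1, G2=1, G3=1, G4=0, G5=1 [inverted output], G6=0 → 0 — eliminated
  G2 stuck-at-0: G1=1, G2=0 [stuck-at-0], G3=0, G4=1, G5=1, G6=0 → 0 — eliminated
  G1 stuck-at-1: G1=1 [stuck-at-1], G2=1, G3=1, G4=0, G5=0, G6=1 → 1 — matches
Only G1 stuck-at-1 reproduces the observed 1.

G1 stuck-at-1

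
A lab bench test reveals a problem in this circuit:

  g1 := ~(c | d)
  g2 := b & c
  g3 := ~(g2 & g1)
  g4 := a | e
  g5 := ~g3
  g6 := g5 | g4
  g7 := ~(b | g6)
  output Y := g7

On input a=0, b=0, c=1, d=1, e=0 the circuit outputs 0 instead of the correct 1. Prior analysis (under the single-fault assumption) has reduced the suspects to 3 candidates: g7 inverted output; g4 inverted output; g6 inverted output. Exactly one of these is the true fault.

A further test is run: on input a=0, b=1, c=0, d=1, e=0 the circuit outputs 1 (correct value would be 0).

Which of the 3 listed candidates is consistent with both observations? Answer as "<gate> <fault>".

Evaluate each candidate on input a=0, b=1, c=0, d=1, e=0:
  g7 inverted output: g1=0, g2=0, g3=1, g4=0, g5=0, g6=0, g7=1 [inverted output] → 1 — matches
  g4 inverted output: g1=0, g2=0, g3=1, g4=1 [inverted output], g5=0, g6=1, g7=0 → 0 — eliminated
  g6 inverted output: g1=0, g2=0, g3=1, g4=0, g5=0, g6=1 [inverted output], g7=0 → 0 — eliminated
Only g7 inverted output reproduces the observed 1.

g7 inverted output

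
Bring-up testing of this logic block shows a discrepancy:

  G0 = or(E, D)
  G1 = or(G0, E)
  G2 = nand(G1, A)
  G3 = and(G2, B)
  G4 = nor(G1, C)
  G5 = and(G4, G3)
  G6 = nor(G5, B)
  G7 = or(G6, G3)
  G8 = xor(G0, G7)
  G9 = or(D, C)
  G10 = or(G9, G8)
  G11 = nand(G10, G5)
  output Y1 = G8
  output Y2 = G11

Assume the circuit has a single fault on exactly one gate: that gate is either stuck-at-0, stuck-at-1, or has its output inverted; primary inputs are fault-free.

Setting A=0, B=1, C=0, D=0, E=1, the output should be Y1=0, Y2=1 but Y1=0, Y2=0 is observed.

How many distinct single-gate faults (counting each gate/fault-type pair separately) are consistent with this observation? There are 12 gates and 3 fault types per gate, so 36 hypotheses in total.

2

Fault-free: G0=1, G1=1, G2=1, G3=1, G4=0, G5=0, G6=0, G7=1, G8=0, G9=0, G10=0, G11=1 → Y1=0, Y2=1. Observed Y1=0, Y2=0.
  G0: none of the 3 fault types match ✗
  G1: none of the 3 fault types match ✗
  G2: none of the 3 fault types match ✗
  G3: none of the 3 fault types match ✗
  G4: none of the 3 fault types match ✗
  G5: none of the 3 fault types match ✗
  G6: none of the 3 fault types match ✗
  G7: none of the 3 fault types match ✗
  G8: none of the 3 fault types match ✗
  G9: none of the 3 fault types match ✗
  G10: none of the 3 fault types match ✗
  G11: stuck-at-0, inverted output ✓; others ✗
Consistent faults: {G11 stuck-at-0, G11 inverted output} — 2 in all.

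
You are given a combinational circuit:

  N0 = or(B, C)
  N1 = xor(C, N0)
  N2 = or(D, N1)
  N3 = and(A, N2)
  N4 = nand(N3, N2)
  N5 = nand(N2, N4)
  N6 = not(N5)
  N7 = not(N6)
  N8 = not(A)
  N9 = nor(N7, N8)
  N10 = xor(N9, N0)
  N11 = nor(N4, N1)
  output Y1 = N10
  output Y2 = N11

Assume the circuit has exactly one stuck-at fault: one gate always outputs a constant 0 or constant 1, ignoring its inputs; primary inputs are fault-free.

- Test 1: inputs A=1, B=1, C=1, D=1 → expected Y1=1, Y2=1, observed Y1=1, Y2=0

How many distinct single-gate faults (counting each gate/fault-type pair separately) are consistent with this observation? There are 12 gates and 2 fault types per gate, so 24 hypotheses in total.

Fault-free: N0=1, N1=0, N2=1, N3=1, N4=0, N5=1, N6=0, N7=1, N8=0, N9=0, N10=1, N11=1 → Y1=1, Y2=1. Observed Y1=1, Y2=0.
  N0: none of the 2 fault types match ✗
  N1: stuck-at-1 ✓; others ✗
  N2: stuck-at-0 ✓; others ✗
  N3: none of the 2 fault types match ✗
  N4: none of the 2 fault types match ✗
  N5: none of the 2 fault types match ✗
  N6: none of the 2 fault types match ✗
  N7: none of the 2 fault types match ✗
  N8: none of the 2 fault types match ✗
  N9: none of the 2 fault types match ✗
  N10: none of the 2 fault types match ✗
  N11: stuck-at-0 ✓; others ✗
Consistent faults: {N1 stuck-at-1, N2 stuck-at-0, N11 stuck-at-0} — 3 in all.

3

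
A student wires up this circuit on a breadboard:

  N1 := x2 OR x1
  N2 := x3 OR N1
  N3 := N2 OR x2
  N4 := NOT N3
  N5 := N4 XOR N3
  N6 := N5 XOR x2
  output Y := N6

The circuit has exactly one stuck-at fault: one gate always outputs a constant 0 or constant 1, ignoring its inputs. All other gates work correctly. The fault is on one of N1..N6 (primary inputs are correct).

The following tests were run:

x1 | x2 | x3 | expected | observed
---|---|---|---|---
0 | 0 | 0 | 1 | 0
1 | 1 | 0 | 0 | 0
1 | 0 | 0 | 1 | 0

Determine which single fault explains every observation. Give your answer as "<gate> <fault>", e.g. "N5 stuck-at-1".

Fault-free values for test 1 (x1=0, x2=0, x3=0): N1=0, N2=0, N3=0, N4=1, N5=1, N6=1, giving Y=1. Observed 0.
Test 1: faults giving observed 0 are {N4 stuck-at-0, N5 stuck-at-0, N6 stuck-at-0}.
Test 2 (x1=1, x2=1, x3=0): fault-free N1=1, N2=1, N3=1, N4=0, N5=1, N6=0 → 0; observed 0. Eliminates N5 stuck-at-0.
Test 3 (x1=1, x2=0, x3=0): fault-free N1=1, N2=1, N3=1, N4=0, N5=1, N6=1 → 1; observed 0. Eliminates N4 stuck-at-0.
Only N6 stuck-at-0 is consistent with every test.

N6 stuck-at-0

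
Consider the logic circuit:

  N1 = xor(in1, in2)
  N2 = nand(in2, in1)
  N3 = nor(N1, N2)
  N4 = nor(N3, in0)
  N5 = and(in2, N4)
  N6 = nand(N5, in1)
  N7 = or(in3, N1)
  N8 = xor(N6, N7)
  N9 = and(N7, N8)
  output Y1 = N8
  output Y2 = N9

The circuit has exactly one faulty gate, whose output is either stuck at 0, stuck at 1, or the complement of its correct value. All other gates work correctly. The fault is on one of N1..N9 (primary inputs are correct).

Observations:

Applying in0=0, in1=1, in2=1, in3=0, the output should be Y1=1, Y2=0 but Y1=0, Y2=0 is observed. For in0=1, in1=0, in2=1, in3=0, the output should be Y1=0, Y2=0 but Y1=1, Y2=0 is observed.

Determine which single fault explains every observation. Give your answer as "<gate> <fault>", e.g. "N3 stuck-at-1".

Fault-free values for test 1 (in0=0, in1=1, in2=1, in3=0): N1=0, N2=0, N3=1, N4=0, N5=0, N6=1, N7=0, N8=1, N9=0, giving Y1=1, Y2=0. Observed Y1=0, Y2=0.
Test 1: faults giving observed Y1=0, Y2=0 are {N2 stuck-at-1, N2 inverted output, N3 stuck-at-0, N3 inverted output, N4 stuck-at-1, N4 inverted output, N5 stuck-at-1, N5 inverted output, N6 stuck-at-0, N6 inverted output, N7 stuck-at-1, N7 inverted output, N8 stuck-at-0, N8 inverted output}.
Test 2 (in0=1, in1=0, in2=1, in3=0): fault-free N1=1, N2=1, N3=0, N4=0, N5=0, N6=1, N7=1, N8=0, N9=0 → Y1=0, Y2=0; observed Y1=1, Y2=0. Eliminates N2 stuck-at-1, N2 inverted output, N3 stuck-at-0, N3 inverted output, N4 stuck-at-1, N4 inverted output, N5 stuck-at-1, N5 inverted output, N6 stuck-at-0, N6 inverted output, N7 stuck-at-1, N8 stuck-at-0, N8 inverted output.
Only N7 inverted output is consistent with every test.

N7 inverted output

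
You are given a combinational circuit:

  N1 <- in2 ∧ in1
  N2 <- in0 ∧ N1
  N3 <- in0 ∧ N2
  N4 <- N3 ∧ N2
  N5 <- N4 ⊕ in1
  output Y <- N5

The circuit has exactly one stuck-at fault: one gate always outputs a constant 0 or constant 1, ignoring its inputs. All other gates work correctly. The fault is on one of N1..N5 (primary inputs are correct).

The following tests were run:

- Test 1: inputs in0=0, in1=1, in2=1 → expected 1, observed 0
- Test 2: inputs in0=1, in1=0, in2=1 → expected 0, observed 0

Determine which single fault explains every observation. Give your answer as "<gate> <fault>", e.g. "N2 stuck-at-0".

N5 stuck-at-0

Fault-free values for test 1 (in0=0, in1=1, in2=1): N1=1, N2=0, N3=0, N4=0, N5=1, giving Y=1. Observed 0.
Test 1: faults giving observed 0 are {N4 stuck-at-1, N5 stuck-at-0}.
Test 2 (in0=1, in1=0, in2=1): fault-free N1=0, N2=0, N3=0, N4=0, N5=0 → 0; observed 0. Eliminates N4 stuck-at-1.
Only N5 stuck-at-0 is consistent with every test.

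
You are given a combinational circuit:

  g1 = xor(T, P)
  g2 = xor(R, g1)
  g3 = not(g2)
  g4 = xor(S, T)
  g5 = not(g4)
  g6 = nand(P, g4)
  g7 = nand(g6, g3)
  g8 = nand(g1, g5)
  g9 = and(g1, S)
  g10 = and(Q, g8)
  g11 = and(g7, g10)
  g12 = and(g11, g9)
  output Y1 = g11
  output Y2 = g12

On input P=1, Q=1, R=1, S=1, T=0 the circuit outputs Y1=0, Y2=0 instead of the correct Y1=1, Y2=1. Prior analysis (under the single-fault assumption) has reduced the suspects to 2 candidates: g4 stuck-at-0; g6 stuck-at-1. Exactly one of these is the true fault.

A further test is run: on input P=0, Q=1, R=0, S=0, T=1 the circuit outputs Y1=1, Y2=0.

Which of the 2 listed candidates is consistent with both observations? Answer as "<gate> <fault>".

Evaluate each candidate on input P=0, Q=1, R=0, S=0, T=1:
  g4 stuck-at-0: g1=1, g2=1, g3=0, g4=0 [stuck-at-0], g5=1, g6=1, g7=1, g8=0, g9=0, g10=0, g11=0, g12=0 → Y1=0, Y2=0 — eliminated
  g6 stuck-at-1: g1=1, g2=1, g3=0, g4=1, g5=0, g6=1 [stuck-at-1], g7=1, g8=1, g9=0, g10=1, g11=1, g12=0 → Y1=1, Y2=0 — matches
Only g6 stuck-at-1 reproduces the observed Y1=1, Y2=0.

g6 stuck-at-1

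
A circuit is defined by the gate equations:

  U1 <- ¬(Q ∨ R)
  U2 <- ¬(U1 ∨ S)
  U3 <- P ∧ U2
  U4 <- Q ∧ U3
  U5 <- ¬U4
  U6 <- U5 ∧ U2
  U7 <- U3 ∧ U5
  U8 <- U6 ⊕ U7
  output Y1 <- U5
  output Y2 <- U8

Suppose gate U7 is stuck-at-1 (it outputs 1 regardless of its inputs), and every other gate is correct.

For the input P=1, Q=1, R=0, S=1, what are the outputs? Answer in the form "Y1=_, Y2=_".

Propagate with U7 forced: U1=0, U2=0, U3=0, U4=0, U5=1, U6=0, U7=1 [stuck-at-1], U8=1.
So the outputs are Y1=1, Y2=1. (Without the fault they would be Y1=1, Y2=0.)

Y1=1, Y2=1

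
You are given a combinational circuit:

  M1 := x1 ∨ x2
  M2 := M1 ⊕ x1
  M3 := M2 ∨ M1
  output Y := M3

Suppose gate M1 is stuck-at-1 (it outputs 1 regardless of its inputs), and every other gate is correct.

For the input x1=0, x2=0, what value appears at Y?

Propagate with M1 forced: M1=1 [stuck-at-1], M2=1, M3=1.
So Y = 1. (Without the fault it would be 0.)

1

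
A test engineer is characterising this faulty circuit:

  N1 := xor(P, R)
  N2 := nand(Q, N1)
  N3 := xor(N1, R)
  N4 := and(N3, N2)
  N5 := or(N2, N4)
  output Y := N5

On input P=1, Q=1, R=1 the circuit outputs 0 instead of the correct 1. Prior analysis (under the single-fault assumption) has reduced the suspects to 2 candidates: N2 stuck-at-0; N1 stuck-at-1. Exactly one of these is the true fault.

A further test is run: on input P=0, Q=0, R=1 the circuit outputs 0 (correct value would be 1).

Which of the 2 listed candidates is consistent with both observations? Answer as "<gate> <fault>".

Evaluate each candidate on input P=0, Q=0, R=1:
  N2 stuck-at-0: N1=1, N2=0 [stuck-at-0], N3=0, N4=0, N5=0 → 0 — matches
  N1 stuck-at-1: N1=1 [stuck-at-1], N2=1, N3=0, N4=0, N5=1 → 1 — eliminated
Only N2 stuck-at-0 reproduces the observed 0.

N2 stuck-at-0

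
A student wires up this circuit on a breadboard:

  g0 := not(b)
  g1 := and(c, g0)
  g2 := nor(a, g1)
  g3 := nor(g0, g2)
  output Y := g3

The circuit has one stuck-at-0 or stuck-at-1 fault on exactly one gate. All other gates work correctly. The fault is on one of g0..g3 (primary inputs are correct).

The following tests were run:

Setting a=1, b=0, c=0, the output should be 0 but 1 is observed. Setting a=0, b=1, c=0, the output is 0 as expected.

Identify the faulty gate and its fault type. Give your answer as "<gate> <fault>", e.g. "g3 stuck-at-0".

g0 stuck-at-0

Fault-free values for test 1 (a=1, b=0, c=0): g0=1, g1=0, g2=0, g3=0, giving Y=0. Observed 1.
Test 1: faults giving observed 1 are {g0 stuck-at-0, g3 stuck-at-1}.
Test 2 (a=0, b=1, c=0): fault-free g0=0, g1=0, g2=1, g3=0 → 0; observed 0. Eliminates g3 stuck-at-1.
Only g0 stuck-at-0 is consistent with every test.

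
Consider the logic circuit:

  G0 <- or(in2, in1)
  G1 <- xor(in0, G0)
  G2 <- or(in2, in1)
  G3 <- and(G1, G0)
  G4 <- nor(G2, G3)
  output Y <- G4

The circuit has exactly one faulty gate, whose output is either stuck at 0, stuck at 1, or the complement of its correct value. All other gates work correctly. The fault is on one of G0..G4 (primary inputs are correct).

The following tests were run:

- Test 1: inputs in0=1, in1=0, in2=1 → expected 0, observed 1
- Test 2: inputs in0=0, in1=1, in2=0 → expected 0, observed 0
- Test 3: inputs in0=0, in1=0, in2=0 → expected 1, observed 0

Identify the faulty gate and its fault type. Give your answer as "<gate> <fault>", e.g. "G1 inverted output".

G2 inverted output

Fault-free values for test 1 (in0=1, in1=0, in2=1): G0=1, G1=0, G2=1, G3=0, G4=0, giving Y=0. Observed 1.
Test 1: faults giving observed 1 are {G2 stuck-at-0, G2 inverted output, G4 stuck-at-1, G4 inverted output}.
Test 2 (in0=0, in1=1, in2=0): fault-free G0=1, G1=1, G2=1, G3=1, G4=0 → 0; observed 0. Eliminates G4 stuck-at-1, G4 inverted output.
Test 3 (in0=0, in1=0, in2=0): fault-free G0=0, G1=0, G2=0, G3=0, G4=1 → 1; observed 0. Eliminates G2 stuck-at-0.
Only G2 inverted output is consistent with every test.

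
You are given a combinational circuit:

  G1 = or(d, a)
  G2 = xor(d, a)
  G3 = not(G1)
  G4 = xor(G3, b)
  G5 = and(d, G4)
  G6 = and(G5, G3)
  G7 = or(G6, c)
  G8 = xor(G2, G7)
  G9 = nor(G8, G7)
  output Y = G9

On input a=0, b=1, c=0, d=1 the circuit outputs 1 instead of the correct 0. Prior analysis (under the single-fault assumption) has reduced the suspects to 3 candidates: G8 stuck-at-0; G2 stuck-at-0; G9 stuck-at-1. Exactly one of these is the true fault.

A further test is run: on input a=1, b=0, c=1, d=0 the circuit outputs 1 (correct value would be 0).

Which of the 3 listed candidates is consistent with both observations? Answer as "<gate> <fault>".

G9 stuck-at-1

Evaluate each candidate on input a=1, b=0, c=1, d=0:
  G8 stuck-at-0: G1=1, G2=1, G3=0, G4=0, G5=0, G6=0, G7=1, G8=0 [stuck-at-0], G9=0 → 0 — eliminated
  G2 stuck-at-0: G1=1, G2=0 [stuck-at-0], G3=0, G4=0, G5=0, G6=0, G7=1, G8=1, G9=0 → 0 — eliminated
  G9 stuck-at-1: G1=1, G2=1, G3=0, G4=0, G5=0, G6=0, G7=1, G8=0, G9=1 [stuck-at-1] → 1 — matches
Only G9 stuck-at-1 reproduces the observed 1.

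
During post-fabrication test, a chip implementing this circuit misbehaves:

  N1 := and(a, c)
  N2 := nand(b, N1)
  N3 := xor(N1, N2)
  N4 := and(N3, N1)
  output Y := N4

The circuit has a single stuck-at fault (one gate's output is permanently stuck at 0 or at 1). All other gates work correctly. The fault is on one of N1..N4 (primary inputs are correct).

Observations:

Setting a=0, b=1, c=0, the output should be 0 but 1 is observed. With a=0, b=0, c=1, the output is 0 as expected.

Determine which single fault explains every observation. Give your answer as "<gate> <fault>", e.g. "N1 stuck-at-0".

N1 stuck-at-1

Fault-free values for test 1 (a=0, b=1, c=0): N1=0, N2=1, N3=1, N4=0, giving Y=0. Observed 1.
Test 1: faults giving observed 1 are {N1 stuck-at-1, N4 stuck-at-1}.
Test 2 (a=0, b=0, c=1): fault-free N1=0, N2=1, N3=1, N4=0 → 0; observed 0. Eliminates N4 stuck-at-1.
Only N1 stuck-at-1 is consistent with every test.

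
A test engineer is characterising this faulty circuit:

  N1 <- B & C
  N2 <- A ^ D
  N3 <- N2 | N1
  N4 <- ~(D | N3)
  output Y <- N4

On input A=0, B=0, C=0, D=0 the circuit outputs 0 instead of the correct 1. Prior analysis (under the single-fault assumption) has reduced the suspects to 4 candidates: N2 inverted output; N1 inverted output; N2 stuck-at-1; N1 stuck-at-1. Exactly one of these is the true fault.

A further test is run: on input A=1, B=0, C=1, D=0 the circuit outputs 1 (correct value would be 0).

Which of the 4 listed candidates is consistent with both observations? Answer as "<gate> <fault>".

N2 inverted output

Evaluate each candidate on input A=1, B=0, C=1, D=0:
  N2 inverted output: N1=0, N2=0 [inverted output], N3=0, N4=1 → 1 — matches
  N1 inverted output: N1=1 [inverted output], N2=1, N3=1, N4=0 → 0 — eliminated
  N2 stuck-at-1: N1=0, N2=1 [stuck-at-1], N3=1, N4=0 → 0 — eliminated
  N1 stuck-at-1: N1=1 [stuck-at-1], N2=1, N3=1, N4=0 → 0 — eliminated
Only N2 inverted output reproduces the observed 1.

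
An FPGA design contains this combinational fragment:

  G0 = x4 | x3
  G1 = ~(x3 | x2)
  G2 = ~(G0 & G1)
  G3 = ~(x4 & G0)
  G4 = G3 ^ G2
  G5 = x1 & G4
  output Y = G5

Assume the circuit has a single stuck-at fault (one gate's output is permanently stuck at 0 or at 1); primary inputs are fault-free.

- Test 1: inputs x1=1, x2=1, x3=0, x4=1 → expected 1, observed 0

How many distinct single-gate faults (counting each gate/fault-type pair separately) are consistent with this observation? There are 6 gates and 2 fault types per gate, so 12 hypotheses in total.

6

Fault-free: G0=1, G1=0, G2=1, G3=0, G4=1, G5=1 → 1. Observed 0.
  G0 stuck-at-0: output 0 ✓
  G0 stuck-at-1: output 1 ✗
  G1 stuck-at-0: output 1 ✗
  G1 stuck-at-1: output 0 ✓
  G2 stuck-at-0: output 0 ✓
  G2 stuck-at-1: output 1 ✗
  G3 stuck-at-0: output 1 ✗
  G3 stuck-at-1: output 0 ✓
  G4 stuck-at-0: output 0 ✓
  G4 stuck-at-1: output 1 ✗
  G5 stuck-at-0: output 0 ✓
  G5 stuck-at-1: output 1 ✗
Consistent faults: {G0 stuck-at-0, G1 stuck-at-1, G2 stuck-at-0, G3 stuck-at-1, G4 stuck-at-0, G5 stuck-at-0} — 6 in all.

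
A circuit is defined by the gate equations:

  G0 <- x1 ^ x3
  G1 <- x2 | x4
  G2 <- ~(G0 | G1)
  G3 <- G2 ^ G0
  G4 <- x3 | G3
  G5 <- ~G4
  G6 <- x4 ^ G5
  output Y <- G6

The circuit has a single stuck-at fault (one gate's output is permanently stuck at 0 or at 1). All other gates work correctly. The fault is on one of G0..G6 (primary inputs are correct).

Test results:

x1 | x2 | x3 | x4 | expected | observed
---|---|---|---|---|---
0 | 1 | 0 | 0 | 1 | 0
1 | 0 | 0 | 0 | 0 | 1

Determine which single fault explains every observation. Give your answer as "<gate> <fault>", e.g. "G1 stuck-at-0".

Fault-free values for test 1 (x1=0, x2=1, x3=0, x4=0): G0=0, G1=1, G2=0, G3=0, G4=0, G5=1, G6=1, giving Y=1. Observed 0.
Test 1: faults giving observed 0 are {G0 stuck-at-1, G1 stuck-at-0, G2 stuck-at-1, G3 stuck-at-1, G4 stuck-at-1, G5 stuck-at-0, G6 stuck-at-0}.
Test 2 (x1=1, x2=0, x3=0, x4=0): fault-free G0=1, G1=0, G2=0, G3=1, G4=1, G5=0, G6=0 → 0; observed 1. Eliminates G0 stuck-at-1, G1 stuck-at-0, G3 stuck-at-1, G4 stuck-at-1, G5 stuck-at-0, G6 stuck-at-0.
Only G2 stuck-at-1 is consistent with every test.

G2 stuck-at-1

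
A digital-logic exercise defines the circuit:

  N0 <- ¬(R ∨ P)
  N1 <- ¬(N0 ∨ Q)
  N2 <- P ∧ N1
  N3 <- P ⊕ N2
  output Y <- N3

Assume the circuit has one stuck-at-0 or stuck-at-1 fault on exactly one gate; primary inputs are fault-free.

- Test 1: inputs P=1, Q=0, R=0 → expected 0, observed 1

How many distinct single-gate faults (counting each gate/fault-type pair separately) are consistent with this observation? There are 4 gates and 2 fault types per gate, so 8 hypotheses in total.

4

Fault-free: N0=0, N1=1, N2=1, N3=0 → 0. Observed 1.
  N0 stuck-at-0: output 0 ✗
  N0 stuck-at-1: output 1 ✓
  N1 stuck-at-0: output 1 ✓
  N1 stuck-at-1: output 0 ✗
  N2 stuck-at-0: output 1 ✓
  N2 stuck-at-1: output 0 ✗
  N3 stuck-at-0: output 0 ✗
  N3 stuck-at-1: output 1 ✓
Consistent faults: {N0 stuck-at-1, N1 stuck-at-0, N2 stuck-at-0, N3 stuck-at-1} — 4 in all.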